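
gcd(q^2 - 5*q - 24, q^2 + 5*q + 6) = q + 3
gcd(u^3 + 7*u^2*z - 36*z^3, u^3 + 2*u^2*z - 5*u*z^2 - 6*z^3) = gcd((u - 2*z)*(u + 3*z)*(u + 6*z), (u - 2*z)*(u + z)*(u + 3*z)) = -u^2 - u*z + 6*z^2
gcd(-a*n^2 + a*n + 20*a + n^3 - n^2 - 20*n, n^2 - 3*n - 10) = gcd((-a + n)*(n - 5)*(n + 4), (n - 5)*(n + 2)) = n - 5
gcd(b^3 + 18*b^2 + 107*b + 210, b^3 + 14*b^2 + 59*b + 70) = b^2 + 12*b + 35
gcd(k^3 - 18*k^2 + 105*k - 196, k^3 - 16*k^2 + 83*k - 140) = k^2 - 11*k + 28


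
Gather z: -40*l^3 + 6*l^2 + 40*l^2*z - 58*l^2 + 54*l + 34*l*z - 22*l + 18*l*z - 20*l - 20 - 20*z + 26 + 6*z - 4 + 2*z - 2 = -40*l^3 - 52*l^2 + 12*l + z*(40*l^2 + 52*l - 12)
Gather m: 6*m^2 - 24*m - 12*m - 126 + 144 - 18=6*m^2 - 36*m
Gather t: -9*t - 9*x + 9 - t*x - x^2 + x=t*(-x - 9) - x^2 - 8*x + 9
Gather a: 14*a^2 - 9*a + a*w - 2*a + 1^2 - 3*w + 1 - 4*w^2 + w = 14*a^2 + a*(w - 11) - 4*w^2 - 2*w + 2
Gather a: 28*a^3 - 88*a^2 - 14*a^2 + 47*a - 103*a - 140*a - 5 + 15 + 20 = 28*a^3 - 102*a^2 - 196*a + 30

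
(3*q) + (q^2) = q^2 + 3*q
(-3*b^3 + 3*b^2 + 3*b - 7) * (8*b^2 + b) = -24*b^5 + 21*b^4 + 27*b^3 - 53*b^2 - 7*b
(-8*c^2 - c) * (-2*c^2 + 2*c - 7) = 16*c^4 - 14*c^3 + 54*c^2 + 7*c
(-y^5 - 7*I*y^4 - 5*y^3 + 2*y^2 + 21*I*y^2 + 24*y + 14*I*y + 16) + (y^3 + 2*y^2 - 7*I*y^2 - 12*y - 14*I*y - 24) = -y^5 - 7*I*y^4 - 4*y^3 + 4*y^2 + 14*I*y^2 + 12*y - 8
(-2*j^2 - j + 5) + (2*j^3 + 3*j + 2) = 2*j^3 - 2*j^2 + 2*j + 7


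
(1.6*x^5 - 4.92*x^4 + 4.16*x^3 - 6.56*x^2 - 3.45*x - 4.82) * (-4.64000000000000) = -7.424*x^5 + 22.8288*x^4 - 19.3024*x^3 + 30.4384*x^2 + 16.008*x + 22.3648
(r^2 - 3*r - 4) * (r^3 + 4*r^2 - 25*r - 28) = r^5 + r^4 - 41*r^3 + 31*r^2 + 184*r + 112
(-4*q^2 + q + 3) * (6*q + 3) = -24*q^3 - 6*q^2 + 21*q + 9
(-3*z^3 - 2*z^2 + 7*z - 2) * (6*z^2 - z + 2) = -18*z^5 - 9*z^4 + 38*z^3 - 23*z^2 + 16*z - 4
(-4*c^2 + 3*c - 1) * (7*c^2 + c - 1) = -28*c^4 + 17*c^3 - 4*c + 1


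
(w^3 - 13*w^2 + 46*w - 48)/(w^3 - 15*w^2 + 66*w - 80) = (w - 3)/(w - 5)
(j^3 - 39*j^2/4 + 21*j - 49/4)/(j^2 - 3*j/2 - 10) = (-4*j^3 + 39*j^2 - 84*j + 49)/(2*(-2*j^2 + 3*j + 20))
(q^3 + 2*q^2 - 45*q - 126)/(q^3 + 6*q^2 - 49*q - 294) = (q + 3)/(q + 7)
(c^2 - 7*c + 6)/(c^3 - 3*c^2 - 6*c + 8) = (c - 6)/(c^2 - 2*c - 8)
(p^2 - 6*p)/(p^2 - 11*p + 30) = p/(p - 5)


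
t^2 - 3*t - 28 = (t - 7)*(t + 4)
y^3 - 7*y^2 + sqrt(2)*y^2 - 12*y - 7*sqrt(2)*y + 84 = (y - 7)*(y - 2*sqrt(2))*(y + 3*sqrt(2))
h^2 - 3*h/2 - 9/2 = (h - 3)*(h + 3/2)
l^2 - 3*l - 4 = (l - 4)*(l + 1)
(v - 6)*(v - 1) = v^2 - 7*v + 6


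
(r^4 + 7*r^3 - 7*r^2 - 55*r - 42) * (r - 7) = r^5 - 56*r^3 - 6*r^2 + 343*r + 294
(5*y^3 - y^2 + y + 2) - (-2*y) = 5*y^3 - y^2 + 3*y + 2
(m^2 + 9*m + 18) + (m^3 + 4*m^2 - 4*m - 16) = m^3 + 5*m^2 + 5*m + 2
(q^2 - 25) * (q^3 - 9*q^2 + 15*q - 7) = q^5 - 9*q^4 - 10*q^3 + 218*q^2 - 375*q + 175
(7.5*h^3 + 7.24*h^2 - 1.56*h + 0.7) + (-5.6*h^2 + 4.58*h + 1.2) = 7.5*h^3 + 1.64*h^2 + 3.02*h + 1.9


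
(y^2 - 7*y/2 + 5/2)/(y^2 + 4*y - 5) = (y - 5/2)/(y + 5)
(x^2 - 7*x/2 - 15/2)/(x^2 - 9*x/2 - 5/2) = (2*x + 3)/(2*x + 1)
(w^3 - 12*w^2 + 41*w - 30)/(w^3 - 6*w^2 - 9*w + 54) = (w^2 - 6*w + 5)/(w^2 - 9)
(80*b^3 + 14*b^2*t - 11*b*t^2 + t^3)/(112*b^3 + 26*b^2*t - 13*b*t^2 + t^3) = (-5*b + t)/(-7*b + t)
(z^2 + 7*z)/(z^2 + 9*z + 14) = z/(z + 2)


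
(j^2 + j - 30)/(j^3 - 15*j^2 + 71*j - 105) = (j + 6)/(j^2 - 10*j + 21)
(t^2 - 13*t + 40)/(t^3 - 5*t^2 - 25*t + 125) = (t - 8)/(t^2 - 25)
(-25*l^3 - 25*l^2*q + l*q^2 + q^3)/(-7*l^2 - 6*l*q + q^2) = (-25*l^2 + q^2)/(-7*l + q)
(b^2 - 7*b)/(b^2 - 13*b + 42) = b/(b - 6)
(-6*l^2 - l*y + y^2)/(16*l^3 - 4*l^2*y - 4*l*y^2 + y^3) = (-3*l + y)/(8*l^2 - 6*l*y + y^2)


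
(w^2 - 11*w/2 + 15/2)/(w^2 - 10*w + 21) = (w - 5/2)/(w - 7)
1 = 1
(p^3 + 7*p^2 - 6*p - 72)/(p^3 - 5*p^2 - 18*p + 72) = (p + 6)/(p - 6)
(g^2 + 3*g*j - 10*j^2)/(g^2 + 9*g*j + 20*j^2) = (g - 2*j)/(g + 4*j)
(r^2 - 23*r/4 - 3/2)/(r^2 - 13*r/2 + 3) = (4*r + 1)/(2*(2*r - 1))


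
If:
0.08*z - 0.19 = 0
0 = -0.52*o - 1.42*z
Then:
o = -6.49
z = 2.38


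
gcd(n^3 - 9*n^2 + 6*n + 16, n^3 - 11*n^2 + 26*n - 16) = n^2 - 10*n + 16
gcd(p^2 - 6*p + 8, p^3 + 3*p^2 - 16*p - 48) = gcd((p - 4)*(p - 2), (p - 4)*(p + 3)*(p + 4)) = p - 4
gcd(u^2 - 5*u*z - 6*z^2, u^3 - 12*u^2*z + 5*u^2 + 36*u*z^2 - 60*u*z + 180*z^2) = -u + 6*z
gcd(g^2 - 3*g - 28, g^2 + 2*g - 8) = g + 4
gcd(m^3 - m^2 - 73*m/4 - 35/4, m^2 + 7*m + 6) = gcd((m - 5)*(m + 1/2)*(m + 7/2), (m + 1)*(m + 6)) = 1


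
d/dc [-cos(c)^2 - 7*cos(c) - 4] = (2*cos(c) + 7)*sin(c)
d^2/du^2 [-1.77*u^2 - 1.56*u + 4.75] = -3.54000000000000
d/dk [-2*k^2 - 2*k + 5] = -4*k - 2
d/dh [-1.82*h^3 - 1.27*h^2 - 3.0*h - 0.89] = -5.46*h^2 - 2.54*h - 3.0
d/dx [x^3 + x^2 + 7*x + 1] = 3*x^2 + 2*x + 7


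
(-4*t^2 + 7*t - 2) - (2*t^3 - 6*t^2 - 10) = -2*t^3 + 2*t^2 + 7*t + 8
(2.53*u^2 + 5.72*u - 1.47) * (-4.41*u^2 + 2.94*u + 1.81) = -11.1573*u^4 - 17.787*u^3 + 27.8788*u^2 + 6.0314*u - 2.6607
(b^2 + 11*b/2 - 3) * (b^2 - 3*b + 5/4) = b^4 + 5*b^3/2 - 73*b^2/4 + 127*b/8 - 15/4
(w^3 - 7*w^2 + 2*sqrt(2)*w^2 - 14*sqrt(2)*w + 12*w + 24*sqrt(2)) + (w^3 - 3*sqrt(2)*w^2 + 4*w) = 2*w^3 - 7*w^2 - sqrt(2)*w^2 - 14*sqrt(2)*w + 16*w + 24*sqrt(2)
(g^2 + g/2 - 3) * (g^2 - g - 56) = g^4 - g^3/2 - 119*g^2/2 - 25*g + 168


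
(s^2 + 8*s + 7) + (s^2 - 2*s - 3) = 2*s^2 + 6*s + 4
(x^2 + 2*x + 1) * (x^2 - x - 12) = x^4 + x^3 - 13*x^2 - 25*x - 12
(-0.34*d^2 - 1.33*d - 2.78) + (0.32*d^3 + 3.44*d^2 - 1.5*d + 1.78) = 0.32*d^3 + 3.1*d^2 - 2.83*d - 1.0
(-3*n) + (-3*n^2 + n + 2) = -3*n^2 - 2*n + 2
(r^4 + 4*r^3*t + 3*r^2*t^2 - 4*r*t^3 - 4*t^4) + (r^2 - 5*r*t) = r^4 + 4*r^3*t + 3*r^2*t^2 + r^2 - 4*r*t^3 - 5*r*t - 4*t^4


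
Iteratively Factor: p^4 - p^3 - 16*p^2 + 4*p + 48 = (p - 4)*(p^3 + 3*p^2 - 4*p - 12) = (p - 4)*(p + 2)*(p^2 + p - 6) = (p - 4)*(p + 2)*(p + 3)*(p - 2)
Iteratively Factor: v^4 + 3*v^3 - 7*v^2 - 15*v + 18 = (v + 3)*(v^3 - 7*v + 6) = (v - 2)*(v + 3)*(v^2 + 2*v - 3) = (v - 2)*(v - 1)*(v + 3)*(v + 3)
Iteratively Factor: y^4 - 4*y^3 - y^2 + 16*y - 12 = (y - 2)*(y^3 - 2*y^2 - 5*y + 6) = (y - 3)*(y - 2)*(y^2 + y - 2) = (y - 3)*(y - 2)*(y + 2)*(y - 1)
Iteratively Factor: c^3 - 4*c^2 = (c)*(c^2 - 4*c) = c*(c - 4)*(c)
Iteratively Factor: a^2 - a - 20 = (a - 5)*(a + 4)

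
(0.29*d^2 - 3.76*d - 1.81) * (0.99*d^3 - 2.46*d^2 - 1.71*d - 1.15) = 0.2871*d^5 - 4.4358*d^4 + 6.9618*d^3 + 10.5487*d^2 + 7.4191*d + 2.0815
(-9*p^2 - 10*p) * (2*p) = -18*p^3 - 20*p^2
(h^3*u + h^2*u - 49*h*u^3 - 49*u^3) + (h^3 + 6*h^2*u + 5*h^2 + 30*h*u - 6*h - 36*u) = h^3*u + h^3 + 7*h^2*u + 5*h^2 - 49*h*u^3 + 30*h*u - 6*h - 49*u^3 - 36*u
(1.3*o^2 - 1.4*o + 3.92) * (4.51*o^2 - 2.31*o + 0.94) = 5.863*o^4 - 9.317*o^3 + 22.1352*o^2 - 10.3712*o + 3.6848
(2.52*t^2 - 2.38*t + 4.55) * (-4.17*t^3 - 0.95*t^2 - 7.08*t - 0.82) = -10.5084*t^5 + 7.5306*t^4 - 34.5541*t^3 + 10.4615*t^2 - 30.2624*t - 3.731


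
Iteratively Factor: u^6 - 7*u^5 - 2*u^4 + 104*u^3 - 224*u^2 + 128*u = (u - 4)*(u^5 - 3*u^4 - 14*u^3 + 48*u^2 - 32*u) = (u - 4)^2*(u^4 + u^3 - 10*u^2 + 8*u) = u*(u - 4)^2*(u^3 + u^2 - 10*u + 8) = u*(u - 4)^2*(u - 1)*(u^2 + 2*u - 8) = u*(u - 4)^2*(u - 1)*(u + 4)*(u - 2)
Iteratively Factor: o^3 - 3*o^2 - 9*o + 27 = (o - 3)*(o^2 - 9) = (o - 3)*(o + 3)*(o - 3)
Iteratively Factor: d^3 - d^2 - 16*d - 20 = (d + 2)*(d^2 - 3*d - 10) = (d + 2)^2*(d - 5)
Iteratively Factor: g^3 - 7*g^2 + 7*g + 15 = (g - 5)*(g^2 - 2*g - 3) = (g - 5)*(g - 3)*(g + 1)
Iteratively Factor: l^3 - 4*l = (l)*(l^2 - 4) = l*(l - 2)*(l + 2)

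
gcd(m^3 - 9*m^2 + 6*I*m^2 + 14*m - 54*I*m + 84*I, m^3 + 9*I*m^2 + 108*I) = m + 6*I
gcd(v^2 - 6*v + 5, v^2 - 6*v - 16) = 1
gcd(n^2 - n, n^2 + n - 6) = 1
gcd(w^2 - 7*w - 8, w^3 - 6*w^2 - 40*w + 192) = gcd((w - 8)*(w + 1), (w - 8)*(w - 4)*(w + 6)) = w - 8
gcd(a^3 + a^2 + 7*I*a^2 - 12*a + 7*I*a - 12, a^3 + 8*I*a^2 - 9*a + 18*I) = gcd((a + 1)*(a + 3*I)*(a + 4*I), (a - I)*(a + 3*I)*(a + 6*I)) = a + 3*I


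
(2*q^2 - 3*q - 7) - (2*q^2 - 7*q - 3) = 4*q - 4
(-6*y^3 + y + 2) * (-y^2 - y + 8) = 6*y^5 + 6*y^4 - 49*y^3 - 3*y^2 + 6*y + 16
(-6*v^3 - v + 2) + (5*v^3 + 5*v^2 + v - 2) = -v^3 + 5*v^2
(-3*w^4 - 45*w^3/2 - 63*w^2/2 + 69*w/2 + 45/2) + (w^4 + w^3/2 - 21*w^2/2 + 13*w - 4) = -2*w^4 - 22*w^3 - 42*w^2 + 95*w/2 + 37/2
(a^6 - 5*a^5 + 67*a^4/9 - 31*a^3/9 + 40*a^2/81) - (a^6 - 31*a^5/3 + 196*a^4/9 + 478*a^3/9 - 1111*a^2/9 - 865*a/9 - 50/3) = 16*a^5/3 - 43*a^4/3 - 509*a^3/9 + 10039*a^2/81 + 865*a/9 + 50/3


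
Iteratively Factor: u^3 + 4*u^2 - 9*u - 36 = (u + 4)*(u^2 - 9) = (u + 3)*(u + 4)*(u - 3)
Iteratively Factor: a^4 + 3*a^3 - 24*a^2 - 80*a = (a + 4)*(a^3 - a^2 - 20*a) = (a + 4)^2*(a^2 - 5*a) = (a - 5)*(a + 4)^2*(a)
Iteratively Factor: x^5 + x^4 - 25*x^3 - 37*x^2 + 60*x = (x + 3)*(x^4 - 2*x^3 - 19*x^2 + 20*x) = (x + 3)*(x + 4)*(x^3 - 6*x^2 + 5*x) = (x - 1)*(x + 3)*(x + 4)*(x^2 - 5*x) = (x - 5)*(x - 1)*(x + 3)*(x + 4)*(x)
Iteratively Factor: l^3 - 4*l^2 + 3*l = (l)*(l^2 - 4*l + 3) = l*(l - 1)*(l - 3)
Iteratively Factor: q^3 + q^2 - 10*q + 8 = (q - 2)*(q^2 + 3*q - 4) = (q - 2)*(q + 4)*(q - 1)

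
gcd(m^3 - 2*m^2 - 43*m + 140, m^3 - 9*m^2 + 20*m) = m^2 - 9*m + 20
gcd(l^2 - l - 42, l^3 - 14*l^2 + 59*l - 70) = l - 7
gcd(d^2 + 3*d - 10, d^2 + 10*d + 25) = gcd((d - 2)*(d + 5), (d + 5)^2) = d + 5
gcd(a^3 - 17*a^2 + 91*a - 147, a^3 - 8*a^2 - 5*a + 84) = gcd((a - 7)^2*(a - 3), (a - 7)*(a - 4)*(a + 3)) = a - 7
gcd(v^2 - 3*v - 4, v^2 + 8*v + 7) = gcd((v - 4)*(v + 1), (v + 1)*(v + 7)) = v + 1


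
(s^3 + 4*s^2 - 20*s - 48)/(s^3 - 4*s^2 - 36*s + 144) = (s + 2)/(s - 6)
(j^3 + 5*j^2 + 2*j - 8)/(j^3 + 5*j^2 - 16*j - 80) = (j^2 + j - 2)/(j^2 + j - 20)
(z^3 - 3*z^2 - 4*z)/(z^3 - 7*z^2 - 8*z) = (z - 4)/(z - 8)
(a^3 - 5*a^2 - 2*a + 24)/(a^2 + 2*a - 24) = (a^2 - a - 6)/(a + 6)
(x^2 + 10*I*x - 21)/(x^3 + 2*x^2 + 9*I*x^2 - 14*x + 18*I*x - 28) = (x + 3*I)/(x^2 + 2*x*(1 + I) + 4*I)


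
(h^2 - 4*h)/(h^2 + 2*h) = (h - 4)/(h + 2)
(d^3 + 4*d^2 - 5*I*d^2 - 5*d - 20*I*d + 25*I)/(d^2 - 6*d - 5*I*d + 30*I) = (d^2 + 4*d - 5)/(d - 6)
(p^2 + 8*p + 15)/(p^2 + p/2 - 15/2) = 2*(p + 5)/(2*p - 5)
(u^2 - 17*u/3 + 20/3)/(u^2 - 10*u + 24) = (u - 5/3)/(u - 6)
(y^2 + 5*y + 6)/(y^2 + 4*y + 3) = (y + 2)/(y + 1)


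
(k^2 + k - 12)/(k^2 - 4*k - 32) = (k - 3)/(k - 8)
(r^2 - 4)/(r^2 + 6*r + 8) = (r - 2)/(r + 4)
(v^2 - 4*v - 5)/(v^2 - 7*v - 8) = (v - 5)/(v - 8)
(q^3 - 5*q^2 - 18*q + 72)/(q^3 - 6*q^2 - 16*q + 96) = (q - 3)/(q - 4)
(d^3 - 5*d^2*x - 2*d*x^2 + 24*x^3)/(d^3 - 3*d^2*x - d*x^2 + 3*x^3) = (-d^2 + 2*d*x + 8*x^2)/(-d^2 + x^2)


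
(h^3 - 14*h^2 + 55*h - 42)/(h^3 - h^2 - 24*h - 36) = (h^2 - 8*h + 7)/(h^2 + 5*h + 6)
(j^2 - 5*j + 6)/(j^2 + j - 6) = (j - 3)/(j + 3)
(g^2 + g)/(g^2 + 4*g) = (g + 1)/(g + 4)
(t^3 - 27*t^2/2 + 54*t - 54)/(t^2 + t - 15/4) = 2*(t^2 - 12*t + 36)/(2*t + 5)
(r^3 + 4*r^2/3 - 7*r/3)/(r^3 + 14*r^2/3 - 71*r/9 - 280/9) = 3*r*(r - 1)/(3*r^2 + 7*r - 40)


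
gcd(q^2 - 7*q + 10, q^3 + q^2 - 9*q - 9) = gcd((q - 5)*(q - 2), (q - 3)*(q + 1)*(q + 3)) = 1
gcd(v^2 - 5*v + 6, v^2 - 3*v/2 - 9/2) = v - 3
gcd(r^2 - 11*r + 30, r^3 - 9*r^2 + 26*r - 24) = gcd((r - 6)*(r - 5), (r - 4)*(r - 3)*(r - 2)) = 1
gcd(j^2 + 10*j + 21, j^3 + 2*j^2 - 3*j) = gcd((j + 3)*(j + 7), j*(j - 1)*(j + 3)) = j + 3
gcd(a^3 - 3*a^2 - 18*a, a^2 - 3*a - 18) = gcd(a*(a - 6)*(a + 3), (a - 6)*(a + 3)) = a^2 - 3*a - 18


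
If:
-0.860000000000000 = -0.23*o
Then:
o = 3.74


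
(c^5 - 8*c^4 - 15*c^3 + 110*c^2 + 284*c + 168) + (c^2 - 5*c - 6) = c^5 - 8*c^4 - 15*c^3 + 111*c^2 + 279*c + 162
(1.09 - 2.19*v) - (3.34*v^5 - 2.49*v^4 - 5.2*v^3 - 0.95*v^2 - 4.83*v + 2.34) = -3.34*v^5 + 2.49*v^4 + 5.2*v^3 + 0.95*v^2 + 2.64*v - 1.25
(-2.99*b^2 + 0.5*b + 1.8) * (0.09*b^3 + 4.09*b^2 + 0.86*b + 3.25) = -0.2691*b^5 - 12.1841*b^4 - 0.3644*b^3 - 1.9255*b^2 + 3.173*b + 5.85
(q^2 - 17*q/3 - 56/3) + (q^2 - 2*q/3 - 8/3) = 2*q^2 - 19*q/3 - 64/3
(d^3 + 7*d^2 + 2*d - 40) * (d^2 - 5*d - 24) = d^5 + 2*d^4 - 57*d^3 - 218*d^2 + 152*d + 960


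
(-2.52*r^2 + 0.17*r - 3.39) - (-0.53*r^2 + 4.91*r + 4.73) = -1.99*r^2 - 4.74*r - 8.12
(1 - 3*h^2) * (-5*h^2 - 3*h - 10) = 15*h^4 + 9*h^3 + 25*h^2 - 3*h - 10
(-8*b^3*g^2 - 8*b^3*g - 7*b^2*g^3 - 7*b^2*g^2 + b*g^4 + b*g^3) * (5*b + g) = -40*b^4*g^2 - 40*b^4*g - 43*b^3*g^3 - 43*b^3*g^2 - 2*b^2*g^4 - 2*b^2*g^3 + b*g^5 + b*g^4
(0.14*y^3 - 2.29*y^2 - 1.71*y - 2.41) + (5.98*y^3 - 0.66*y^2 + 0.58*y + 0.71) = 6.12*y^3 - 2.95*y^2 - 1.13*y - 1.7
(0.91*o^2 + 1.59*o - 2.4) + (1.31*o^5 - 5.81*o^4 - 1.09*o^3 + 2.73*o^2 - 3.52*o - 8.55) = 1.31*o^5 - 5.81*o^4 - 1.09*o^3 + 3.64*o^2 - 1.93*o - 10.95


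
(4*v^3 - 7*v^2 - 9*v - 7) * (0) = 0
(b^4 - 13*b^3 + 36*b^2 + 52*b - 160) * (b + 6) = b^5 - 7*b^4 - 42*b^3 + 268*b^2 + 152*b - 960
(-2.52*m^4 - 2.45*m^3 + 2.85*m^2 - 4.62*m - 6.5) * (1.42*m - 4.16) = -3.5784*m^5 + 7.0042*m^4 + 14.239*m^3 - 18.4164*m^2 + 9.9892*m + 27.04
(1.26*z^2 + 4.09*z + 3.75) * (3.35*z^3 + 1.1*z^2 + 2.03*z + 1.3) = 4.221*z^5 + 15.0875*z^4 + 19.6193*z^3 + 14.0657*z^2 + 12.9295*z + 4.875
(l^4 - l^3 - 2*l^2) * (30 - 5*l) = -5*l^5 + 35*l^4 - 20*l^3 - 60*l^2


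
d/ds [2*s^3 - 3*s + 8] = 6*s^2 - 3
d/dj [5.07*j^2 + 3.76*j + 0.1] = 10.14*j + 3.76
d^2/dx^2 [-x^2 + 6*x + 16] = -2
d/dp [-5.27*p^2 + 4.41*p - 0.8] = 4.41 - 10.54*p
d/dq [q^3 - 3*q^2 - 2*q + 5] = 3*q^2 - 6*q - 2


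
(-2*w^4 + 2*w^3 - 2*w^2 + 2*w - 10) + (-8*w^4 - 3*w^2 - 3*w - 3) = -10*w^4 + 2*w^3 - 5*w^2 - w - 13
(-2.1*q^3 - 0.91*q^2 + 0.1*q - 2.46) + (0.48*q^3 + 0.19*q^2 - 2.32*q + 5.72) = -1.62*q^3 - 0.72*q^2 - 2.22*q + 3.26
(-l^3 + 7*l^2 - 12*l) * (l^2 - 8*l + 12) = -l^5 + 15*l^4 - 80*l^3 + 180*l^2 - 144*l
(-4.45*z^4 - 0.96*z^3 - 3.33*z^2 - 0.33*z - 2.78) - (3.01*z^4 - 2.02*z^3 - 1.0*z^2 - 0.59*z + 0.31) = -7.46*z^4 + 1.06*z^3 - 2.33*z^2 + 0.26*z - 3.09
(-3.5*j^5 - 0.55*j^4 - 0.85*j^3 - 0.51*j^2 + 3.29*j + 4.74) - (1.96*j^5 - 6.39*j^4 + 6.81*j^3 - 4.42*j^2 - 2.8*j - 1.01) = -5.46*j^5 + 5.84*j^4 - 7.66*j^3 + 3.91*j^2 + 6.09*j + 5.75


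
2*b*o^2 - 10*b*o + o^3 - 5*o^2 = o*(2*b + o)*(o - 5)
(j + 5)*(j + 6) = j^2 + 11*j + 30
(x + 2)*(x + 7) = x^2 + 9*x + 14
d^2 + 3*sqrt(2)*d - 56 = (d - 4*sqrt(2))*(d + 7*sqrt(2))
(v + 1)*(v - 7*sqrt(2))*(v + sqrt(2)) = v^3 - 6*sqrt(2)*v^2 + v^2 - 14*v - 6*sqrt(2)*v - 14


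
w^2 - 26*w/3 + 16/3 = (w - 8)*(w - 2/3)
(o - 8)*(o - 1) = o^2 - 9*o + 8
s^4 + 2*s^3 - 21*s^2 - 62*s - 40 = (s - 5)*(s + 1)*(s + 2)*(s + 4)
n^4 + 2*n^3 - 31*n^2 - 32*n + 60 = (n - 5)*(n - 1)*(n + 2)*(n + 6)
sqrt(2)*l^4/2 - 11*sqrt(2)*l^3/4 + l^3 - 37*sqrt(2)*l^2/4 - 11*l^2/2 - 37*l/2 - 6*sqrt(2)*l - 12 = (l - 8)*(l + 3/2)*(l + sqrt(2))*(sqrt(2)*l/2 + sqrt(2)/2)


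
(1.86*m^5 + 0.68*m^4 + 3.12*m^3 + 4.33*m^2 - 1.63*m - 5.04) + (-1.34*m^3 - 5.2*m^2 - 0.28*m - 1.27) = 1.86*m^5 + 0.68*m^4 + 1.78*m^3 - 0.87*m^2 - 1.91*m - 6.31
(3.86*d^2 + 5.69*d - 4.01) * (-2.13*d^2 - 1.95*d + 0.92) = -8.2218*d^4 - 19.6467*d^3 + 0.996999999999998*d^2 + 13.0543*d - 3.6892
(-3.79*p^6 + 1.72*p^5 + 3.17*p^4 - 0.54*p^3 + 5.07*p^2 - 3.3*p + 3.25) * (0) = 0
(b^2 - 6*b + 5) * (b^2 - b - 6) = b^4 - 7*b^3 + 5*b^2 + 31*b - 30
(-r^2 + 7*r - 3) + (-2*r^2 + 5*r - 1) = -3*r^2 + 12*r - 4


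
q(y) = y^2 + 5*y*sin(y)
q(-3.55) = 5.55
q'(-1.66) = -7.56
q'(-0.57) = -6.24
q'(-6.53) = -45.94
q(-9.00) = 99.55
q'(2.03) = 4.04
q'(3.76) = -10.70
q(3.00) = 11.12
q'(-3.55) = 11.18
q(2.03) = 13.22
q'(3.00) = -8.14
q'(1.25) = 9.22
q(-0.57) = 1.86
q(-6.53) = 50.62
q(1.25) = 7.49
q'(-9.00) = 20.94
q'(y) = 5*y*cos(y) + 2*y + 5*sin(y)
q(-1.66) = 11.02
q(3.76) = 3.24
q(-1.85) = 12.31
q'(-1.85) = -5.96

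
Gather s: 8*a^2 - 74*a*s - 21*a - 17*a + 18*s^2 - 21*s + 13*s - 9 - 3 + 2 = 8*a^2 - 38*a + 18*s^2 + s*(-74*a - 8) - 10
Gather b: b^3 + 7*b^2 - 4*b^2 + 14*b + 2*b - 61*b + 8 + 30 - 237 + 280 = b^3 + 3*b^2 - 45*b + 81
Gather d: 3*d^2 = 3*d^2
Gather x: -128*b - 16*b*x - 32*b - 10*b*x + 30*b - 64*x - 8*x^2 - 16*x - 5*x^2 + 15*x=-130*b - 13*x^2 + x*(-26*b - 65)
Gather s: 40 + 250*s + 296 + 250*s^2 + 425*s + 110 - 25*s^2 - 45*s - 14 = 225*s^2 + 630*s + 432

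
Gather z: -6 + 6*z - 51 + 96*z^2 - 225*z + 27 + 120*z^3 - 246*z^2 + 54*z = 120*z^3 - 150*z^2 - 165*z - 30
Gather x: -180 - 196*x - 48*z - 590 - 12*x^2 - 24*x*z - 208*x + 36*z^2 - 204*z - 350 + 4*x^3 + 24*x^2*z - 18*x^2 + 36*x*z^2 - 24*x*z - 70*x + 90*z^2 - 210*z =4*x^3 + x^2*(24*z - 30) + x*(36*z^2 - 48*z - 474) + 126*z^2 - 462*z - 1120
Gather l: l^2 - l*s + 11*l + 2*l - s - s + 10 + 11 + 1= l^2 + l*(13 - s) - 2*s + 22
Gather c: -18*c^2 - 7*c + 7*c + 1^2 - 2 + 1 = -18*c^2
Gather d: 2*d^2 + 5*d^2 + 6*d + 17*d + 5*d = 7*d^2 + 28*d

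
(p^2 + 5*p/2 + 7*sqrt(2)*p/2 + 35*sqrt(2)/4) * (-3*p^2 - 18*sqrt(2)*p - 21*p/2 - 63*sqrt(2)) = -3*p^4 - 57*sqrt(2)*p^3/2 - 18*p^3 - 171*sqrt(2)*p^2 - 609*p^2/4 - 756*p - 1995*sqrt(2)*p/8 - 2205/2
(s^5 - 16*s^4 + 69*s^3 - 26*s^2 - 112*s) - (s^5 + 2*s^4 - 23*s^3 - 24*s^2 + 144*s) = -18*s^4 + 92*s^3 - 2*s^2 - 256*s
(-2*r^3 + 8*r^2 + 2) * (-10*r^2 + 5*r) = 20*r^5 - 90*r^4 + 40*r^3 - 20*r^2 + 10*r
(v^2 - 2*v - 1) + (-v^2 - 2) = -2*v - 3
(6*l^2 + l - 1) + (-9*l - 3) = 6*l^2 - 8*l - 4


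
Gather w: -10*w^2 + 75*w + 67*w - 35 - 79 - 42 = -10*w^2 + 142*w - 156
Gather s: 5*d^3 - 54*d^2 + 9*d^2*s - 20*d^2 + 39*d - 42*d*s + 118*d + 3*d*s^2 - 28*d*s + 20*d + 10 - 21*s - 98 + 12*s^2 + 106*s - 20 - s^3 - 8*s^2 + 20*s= 5*d^3 - 74*d^2 + 177*d - s^3 + s^2*(3*d + 4) + s*(9*d^2 - 70*d + 105) - 108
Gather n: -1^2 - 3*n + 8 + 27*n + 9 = 24*n + 16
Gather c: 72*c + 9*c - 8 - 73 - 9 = 81*c - 90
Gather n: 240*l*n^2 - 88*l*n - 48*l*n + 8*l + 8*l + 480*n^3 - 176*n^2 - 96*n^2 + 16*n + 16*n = 16*l + 480*n^3 + n^2*(240*l - 272) + n*(32 - 136*l)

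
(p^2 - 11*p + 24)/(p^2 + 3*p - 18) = (p - 8)/(p + 6)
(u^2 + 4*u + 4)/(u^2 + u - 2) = (u + 2)/(u - 1)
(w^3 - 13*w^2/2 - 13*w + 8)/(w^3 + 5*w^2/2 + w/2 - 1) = (w - 8)/(w + 1)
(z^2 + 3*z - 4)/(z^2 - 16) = (z - 1)/(z - 4)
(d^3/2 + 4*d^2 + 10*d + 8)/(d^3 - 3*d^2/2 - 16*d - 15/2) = (d^3 + 8*d^2 + 20*d + 16)/(2*d^3 - 3*d^2 - 32*d - 15)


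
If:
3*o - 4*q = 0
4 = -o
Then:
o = -4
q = -3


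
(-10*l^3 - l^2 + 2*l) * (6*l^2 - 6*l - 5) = -60*l^5 + 54*l^4 + 68*l^3 - 7*l^2 - 10*l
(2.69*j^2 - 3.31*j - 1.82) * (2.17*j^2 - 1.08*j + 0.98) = 5.8373*j^4 - 10.0879*j^3 + 2.2616*j^2 - 1.2782*j - 1.7836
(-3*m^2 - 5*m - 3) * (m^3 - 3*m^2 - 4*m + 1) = -3*m^5 + 4*m^4 + 24*m^3 + 26*m^2 + 7*m - 3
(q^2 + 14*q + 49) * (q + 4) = q^3 + 18*q^2 + 105*q + 196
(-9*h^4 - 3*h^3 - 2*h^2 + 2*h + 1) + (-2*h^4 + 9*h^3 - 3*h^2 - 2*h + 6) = -11*h^4 + 6*h^3 - 5*h^2 + 7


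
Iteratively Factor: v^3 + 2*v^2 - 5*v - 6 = (v - 2)*(v^2 + 4*v + 3) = (v - 2)*(v + 1)*(v + 3)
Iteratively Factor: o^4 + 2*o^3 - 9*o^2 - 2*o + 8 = (o - 1)*(o^3 + 3*o^2 - 6*o - 8) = (o - 2)*(o - 1)*(o^2 + 5*o + 4) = (o - 2)*(o - 1)*(o + 1)*(o + 4)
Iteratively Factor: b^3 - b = (b)*(b^2 - 1) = b*(b + 1)*(b - 1)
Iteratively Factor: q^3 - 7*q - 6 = (q - 3)*(q^2 + 3*q + 2) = (q - 3)*(q + 1)*(q + 2)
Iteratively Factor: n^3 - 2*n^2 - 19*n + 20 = (n - 5)*(n^2 + 3*n - 4) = (n - 5)*(n + 4)*(n - 1)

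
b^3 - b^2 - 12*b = b*(b - 4)*(b + 3)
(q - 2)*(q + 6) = q^2 + 4*q - 12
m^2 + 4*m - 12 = (m - 2)*(m + 6)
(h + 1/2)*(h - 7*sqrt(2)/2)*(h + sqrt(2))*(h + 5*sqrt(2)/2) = h^4 + h^3/2 - 39*h^2/2 - 35*sqrt(2)*h/2 - 39*h/4 - 35*sqrt(2)/4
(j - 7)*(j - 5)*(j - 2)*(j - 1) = j^4 - 15*j^3 + 73*j^2 - 129*j + 70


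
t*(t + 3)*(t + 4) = t^3 + 7*t^2 + 12*t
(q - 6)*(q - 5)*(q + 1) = q^3 - 10*q^2 + 19*q + 30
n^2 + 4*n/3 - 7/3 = (n - 1)*(n + 7/3)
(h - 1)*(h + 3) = h^2 + 2*h - 3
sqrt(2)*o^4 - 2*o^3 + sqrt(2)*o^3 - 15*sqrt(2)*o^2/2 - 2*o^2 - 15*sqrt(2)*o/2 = o*(o - 5*sqrt(2)/2)*(o + 3*sqrt(2)/2)*(sqrt(2)*o + sqrt(2))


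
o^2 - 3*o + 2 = (o - 2)*(o - 1)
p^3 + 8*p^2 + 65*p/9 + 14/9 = (p + 1/3)*(p + 2/3)*(p + 7)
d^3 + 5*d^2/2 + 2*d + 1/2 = (d + 1/2)*(d + 1)^2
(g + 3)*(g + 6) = g^2 + 9*g + 18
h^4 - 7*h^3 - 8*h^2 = h^2*(h - 8)*(h + 1)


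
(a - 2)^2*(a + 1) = a^3 - 3*a^2 + 4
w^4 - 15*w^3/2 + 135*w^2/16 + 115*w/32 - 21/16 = (w - 6)*(w - 7/4)*(w - 1/4)*(w + 1/2)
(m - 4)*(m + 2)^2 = m^3 - 12*m - 16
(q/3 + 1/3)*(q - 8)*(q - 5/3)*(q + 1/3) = q^4/3 - 25*q^3/9 + 7*q^2/27 + 131*q/27 + 40/27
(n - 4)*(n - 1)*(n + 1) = n^3 - 4*n^2 - n + 4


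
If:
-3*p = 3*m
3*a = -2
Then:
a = -2/3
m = -p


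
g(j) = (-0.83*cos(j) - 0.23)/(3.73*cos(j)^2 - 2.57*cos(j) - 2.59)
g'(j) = (7.46*sin(j)*cos(j) - 2.57*sin(j))*(-0.83*cos(j) - 0.23)/(3.73*cos(j)^2 - 2.57*cos(j) - 2.59)^2 + 0.83*sin(j)/(3.73*cos(j)^2 - 2.57*cos(j) - 2.59) = (3.0959*sin(j)^2 - 1.7158*cos(j) - 4.6545)*sin(j)/(-3.73*cos(j)^2 + 2.57*cos(j) + 2.59)^2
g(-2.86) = 0.17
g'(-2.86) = 0.07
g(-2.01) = -0.15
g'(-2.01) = 1.86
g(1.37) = 0.13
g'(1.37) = -0.23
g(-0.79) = 0.32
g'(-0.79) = 0.47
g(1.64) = 0.07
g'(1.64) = -0.25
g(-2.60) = 0.20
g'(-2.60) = 0.22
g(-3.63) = 0.19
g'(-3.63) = -0.17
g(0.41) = 0.55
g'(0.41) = -0.70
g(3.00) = 0.16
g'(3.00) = -0.03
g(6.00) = 0.63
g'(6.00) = 0.65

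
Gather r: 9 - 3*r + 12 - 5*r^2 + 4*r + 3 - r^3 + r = -r^3 - 5*r^2 + 2*r + 24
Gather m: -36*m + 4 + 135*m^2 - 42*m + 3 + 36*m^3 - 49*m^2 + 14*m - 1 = 36*m^3 + 86*m^2 - 64*m + 6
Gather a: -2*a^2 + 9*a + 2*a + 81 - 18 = -2*a^2 + 11*a + 63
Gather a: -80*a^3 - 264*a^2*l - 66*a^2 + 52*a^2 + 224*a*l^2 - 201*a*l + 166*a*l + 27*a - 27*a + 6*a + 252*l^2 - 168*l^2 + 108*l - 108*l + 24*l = -80*a^3 + a^2*(-264*l - 14) + a*(224*l^2 - 35*l + 6) + 84*l^2 + 24*l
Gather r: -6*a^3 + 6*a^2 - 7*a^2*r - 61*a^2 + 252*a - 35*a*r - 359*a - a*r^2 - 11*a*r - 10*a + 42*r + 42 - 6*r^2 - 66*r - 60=-6*a^3 - 55*a^2 - 117*a + r^2*(-a - 6) + r*(-7*a^2 - 46*a - 24) - 18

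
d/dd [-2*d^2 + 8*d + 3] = 8 - 4*d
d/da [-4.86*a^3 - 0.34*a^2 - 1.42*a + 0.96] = -14.58*a^2 - 0.68*a - 1.42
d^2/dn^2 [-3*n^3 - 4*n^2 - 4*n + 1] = -18*n - 8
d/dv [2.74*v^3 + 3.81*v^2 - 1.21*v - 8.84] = 8.22*v^2 + 7.62*v - 1.21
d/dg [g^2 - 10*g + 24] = 2*g - 10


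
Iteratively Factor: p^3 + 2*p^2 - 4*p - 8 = (p + 2)*(p^2 - 4) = (p + 2)^2*(p - 2)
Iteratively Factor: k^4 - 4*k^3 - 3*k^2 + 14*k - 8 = (k - 4)*(k^3 - 3*k + 2) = (k - 4)*(k - 1)*(k^2 + k - 2) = (k - 4)*(k - 1)*(k + 2)*(k - 1)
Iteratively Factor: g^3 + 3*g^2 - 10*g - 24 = (g + 2)*(g^2 + g - 12) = (g + 2)*(g + 4)*(g - 3)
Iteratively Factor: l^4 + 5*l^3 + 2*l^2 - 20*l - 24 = (l - 2)*(l^3 + 7*l^2 + 16*l + 12) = (l - 2)*(l + 2)*(l^2 + 5*l + 6) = (l - 2)*(l + 2)^2*(l + 3)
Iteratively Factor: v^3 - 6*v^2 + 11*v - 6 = (v - 2)*(v^2 - 4*v + 3) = (v - 2)*(v - 1)*(v - 3)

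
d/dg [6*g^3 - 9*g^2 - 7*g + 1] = 18*g^2 - 18*g - 7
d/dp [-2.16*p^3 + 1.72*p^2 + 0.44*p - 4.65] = -6.48*p^2 + 3.44*p + 0.44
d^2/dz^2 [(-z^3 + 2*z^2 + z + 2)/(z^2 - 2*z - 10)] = 2*(-9*z^3 + 6*z^2 - 282*z + 208)/(z^6 - 6*z^5 - 18*z^4 + 112*z^3 + 180*z^2 - 600*z - 1000)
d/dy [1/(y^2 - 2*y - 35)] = 2*(1 - y)/(-y^2 + 2*y + 35)^2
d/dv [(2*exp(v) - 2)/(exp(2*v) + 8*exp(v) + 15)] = 2*(2*(1 - exp(v))*(exp(v) + 4) + exp(2*v) + 8*exp(v) + 15)*exp(v)/(exp(2*v) + 8*exp(v) + 15)^2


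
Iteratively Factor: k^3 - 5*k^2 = (k)*(k^2 - 5*k) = k*(k - 5)*(k)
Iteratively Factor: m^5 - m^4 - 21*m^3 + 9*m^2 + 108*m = (m - 4)*(m^4 + 3*m^3 - 9*m^2 - 27*m) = (m - 4)*(m + 3)*(m^3 - 9*m) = (m - 4)*(m + 3)^2*(m^2 - 3*m) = (m - 4)*(m - 3)*(m + 3)^2*(m)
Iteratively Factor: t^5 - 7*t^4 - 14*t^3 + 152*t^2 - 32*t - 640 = (t + 4)*(t^4 - 11*t^3 + 30*t^2 + 32*t - 160) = (t - 5)*(t + 4)*(t^3 - 6*t^2 + 32) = (t - 5)*(t + 2)*(t + 4)*(t^2 - 8*t + 16) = (t - 5)*(t - 4)*(t + 2)*(t + 4)*(t - 4)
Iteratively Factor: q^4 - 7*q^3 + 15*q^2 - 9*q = (q - 3)*(q^3 - 4*q^2 + 3*q) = (q - 3)^2*(q^2 - q) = (q - 3)^2*(q - 1)*(q)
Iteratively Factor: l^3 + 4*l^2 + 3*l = (l)*(l^2 + 4*l + 3) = l*(l + 1)*(l + 3)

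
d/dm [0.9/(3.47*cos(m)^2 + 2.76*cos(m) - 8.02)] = (6.246*cos(m) + 2.484)*sin(m)/(3.47*cos(m)^2 + 2.76*cos(m) - 8.02)^2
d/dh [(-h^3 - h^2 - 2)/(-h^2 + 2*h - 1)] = (h^3 - 3*h^2 - 2*h - 4)/(h^3 - 3*h^2 + 3*h - 1)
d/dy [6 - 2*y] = -2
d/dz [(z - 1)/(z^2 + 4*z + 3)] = (z^2 + 4*z - 2*(z - 1)*(z + 2) + 3)/(z^2 + 4*z + 3)^2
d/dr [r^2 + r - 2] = 2*r + 1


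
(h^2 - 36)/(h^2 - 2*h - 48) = (h - 6)/(h - 8)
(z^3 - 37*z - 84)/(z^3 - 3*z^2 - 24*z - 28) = (z^2 + 7*z + 12)/(z^2 + 4*z + 4)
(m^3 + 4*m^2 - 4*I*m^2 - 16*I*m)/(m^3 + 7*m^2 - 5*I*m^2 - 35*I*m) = (m^2 + 4*m*(1 - I) - 16*I)/(m^2 + m*(7 - 5*I) - 35*I)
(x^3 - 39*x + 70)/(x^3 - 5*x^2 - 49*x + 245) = (x - 2)/(x - 7)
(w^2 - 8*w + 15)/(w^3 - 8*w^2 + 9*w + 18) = (w - 5)/(w^2 - 5*w - 6)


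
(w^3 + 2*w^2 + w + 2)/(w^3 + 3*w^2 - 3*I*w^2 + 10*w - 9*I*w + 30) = (w^3 + 2*w^2 + w + 2)/(w^3 + 3*w^2*(1 - I) + w*(10 - 9*I) + 30)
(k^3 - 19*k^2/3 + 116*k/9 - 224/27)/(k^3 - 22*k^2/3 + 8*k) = (k^2 - 5*k + 56/9)/(k*(k - 6))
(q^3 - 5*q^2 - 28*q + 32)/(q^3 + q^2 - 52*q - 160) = (q - 1)/(q + 5)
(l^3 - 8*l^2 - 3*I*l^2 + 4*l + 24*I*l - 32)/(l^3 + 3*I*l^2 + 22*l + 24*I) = (l - 8)/(l + 6*I)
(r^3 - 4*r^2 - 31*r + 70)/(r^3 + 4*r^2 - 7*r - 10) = (r - 7)/(r + 1)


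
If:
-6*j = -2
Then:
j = 1/3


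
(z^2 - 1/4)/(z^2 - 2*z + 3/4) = (2*z + 1)/(2*z - 3)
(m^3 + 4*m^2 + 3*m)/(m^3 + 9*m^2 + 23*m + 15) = m/(m + 5)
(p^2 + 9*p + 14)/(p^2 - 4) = (p + 7)/(p - 2)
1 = 1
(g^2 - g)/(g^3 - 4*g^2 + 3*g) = 1/(g - 3)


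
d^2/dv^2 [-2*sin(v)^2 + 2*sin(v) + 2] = -2*sin(v) - 4*cos(2*v)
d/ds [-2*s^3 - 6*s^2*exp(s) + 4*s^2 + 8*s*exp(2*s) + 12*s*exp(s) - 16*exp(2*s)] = -6*s^2*exp(s) - 6*s^2 + 16*s*exp(2*s) + 8*s - 24*exp(2*s) + 12*exp(s)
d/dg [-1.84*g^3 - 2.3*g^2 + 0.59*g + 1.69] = -5.52*g^2 - 4.6*g + 0.59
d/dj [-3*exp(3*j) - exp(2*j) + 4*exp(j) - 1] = (-9*exp(2*j) - 2*exp(j) + 4)*exp(j)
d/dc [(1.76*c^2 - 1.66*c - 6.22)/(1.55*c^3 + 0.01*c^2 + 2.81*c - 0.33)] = (-2.728*c^4 + 5.146*c^3 + 33.8852*c^2 - 1.0372*c + 18.026)/(2.4025*c^6 + 0.031*c^5 + 8.7111*c^4 - 0.9668*c^3 + 7.8895*c^2 - 1.8546*c + 0.1089)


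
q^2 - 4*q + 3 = (q - 3)*(q - 1)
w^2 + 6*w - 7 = (w - 1)*(w + 7)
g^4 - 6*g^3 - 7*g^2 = g^2*(g - 7)*(g + 1)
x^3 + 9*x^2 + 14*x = x*(x + 2)*(x + 7)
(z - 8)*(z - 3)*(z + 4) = z^3 - 7*z^2 - 20*z + 96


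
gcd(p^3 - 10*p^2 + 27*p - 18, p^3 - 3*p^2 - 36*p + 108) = p^2 - 9*p + 18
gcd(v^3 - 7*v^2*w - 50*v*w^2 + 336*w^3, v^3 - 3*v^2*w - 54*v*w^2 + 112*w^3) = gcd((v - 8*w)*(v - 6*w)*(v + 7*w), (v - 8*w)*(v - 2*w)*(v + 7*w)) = v^2 - v*w - 56*w^2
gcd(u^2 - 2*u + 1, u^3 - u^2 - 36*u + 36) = u - 1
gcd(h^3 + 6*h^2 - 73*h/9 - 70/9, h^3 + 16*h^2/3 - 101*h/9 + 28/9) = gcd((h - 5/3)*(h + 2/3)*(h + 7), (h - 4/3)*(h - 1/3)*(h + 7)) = h + 7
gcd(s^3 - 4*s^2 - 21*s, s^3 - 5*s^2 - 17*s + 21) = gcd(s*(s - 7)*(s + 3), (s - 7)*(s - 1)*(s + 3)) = s^2 - 4*s - 21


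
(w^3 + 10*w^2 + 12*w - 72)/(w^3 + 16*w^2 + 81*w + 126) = (w^2 + 4*w - 12)/(w^2 + 10*w + 21)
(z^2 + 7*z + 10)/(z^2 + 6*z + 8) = (z + 5)/(z + 4)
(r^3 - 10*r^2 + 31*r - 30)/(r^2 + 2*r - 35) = (r^2 - 5*r + 6)/(r + 7)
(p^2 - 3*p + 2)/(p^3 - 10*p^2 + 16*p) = (p - 1)/(p*(p - 8))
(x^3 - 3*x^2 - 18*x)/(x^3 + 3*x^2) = (x - 6)/x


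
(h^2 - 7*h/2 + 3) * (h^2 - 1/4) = h^4 - 7*h^3/2 + 11*h^2/4 + 7*h/8 - 3/4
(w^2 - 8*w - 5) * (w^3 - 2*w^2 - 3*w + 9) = w^5 - 10*w^4 + 8*w^3 + 43*w^2 - 57*w - 45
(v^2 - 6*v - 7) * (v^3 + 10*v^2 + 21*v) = v^5 + 4*v^4 - 46*v^3 - 196*v^2 - 147*v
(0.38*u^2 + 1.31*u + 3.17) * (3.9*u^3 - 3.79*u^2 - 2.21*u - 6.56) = 1.482*u^5 + 3.6688*u^4 + 6.5583*u^3 - 17.4022*u^2 - 15.5993*u - 20.7952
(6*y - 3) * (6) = 36*y - 18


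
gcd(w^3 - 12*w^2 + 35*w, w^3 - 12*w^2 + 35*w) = w^3 - 12*w^2 + 35*w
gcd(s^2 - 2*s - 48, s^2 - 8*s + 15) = 1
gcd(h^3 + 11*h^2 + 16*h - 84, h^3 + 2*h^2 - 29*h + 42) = h^2 + 5*h - 14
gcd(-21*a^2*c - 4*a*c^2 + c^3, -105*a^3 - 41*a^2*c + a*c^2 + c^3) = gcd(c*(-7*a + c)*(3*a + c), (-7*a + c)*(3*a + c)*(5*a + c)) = 21*a^2 + 4*a*c - c^2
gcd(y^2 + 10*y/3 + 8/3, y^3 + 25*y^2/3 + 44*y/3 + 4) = y + 2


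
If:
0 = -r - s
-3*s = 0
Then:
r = 0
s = 0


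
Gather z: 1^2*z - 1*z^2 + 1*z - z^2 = -2*z^2 + 2*z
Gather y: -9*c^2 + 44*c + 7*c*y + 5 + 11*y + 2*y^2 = -9*c^2 + 44*c + 2*y^2 + y*(7*c + 11) + 5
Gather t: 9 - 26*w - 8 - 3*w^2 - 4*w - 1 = -3*w^2 - 30*w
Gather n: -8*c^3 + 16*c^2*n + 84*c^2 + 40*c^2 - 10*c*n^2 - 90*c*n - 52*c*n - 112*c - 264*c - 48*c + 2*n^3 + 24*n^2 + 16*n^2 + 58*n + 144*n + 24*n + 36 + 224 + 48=-8*c^3 + 124*c^2 - 424*c + 2*n^3 + n^2*(40 - 10*c) + n*(16*c^2 - 142*c + 226) + 308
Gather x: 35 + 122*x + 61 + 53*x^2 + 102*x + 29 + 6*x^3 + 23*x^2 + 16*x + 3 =6*x^3 + 76*x^2 + 240*x + 128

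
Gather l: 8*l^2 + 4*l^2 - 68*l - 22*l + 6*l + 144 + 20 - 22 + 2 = 12*l^2 - 84*l + 144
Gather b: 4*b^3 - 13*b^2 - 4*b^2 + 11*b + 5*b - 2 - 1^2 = 4*b^3 - 17*b^2 + 16*b - 3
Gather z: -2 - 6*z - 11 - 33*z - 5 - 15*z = -54*z - 18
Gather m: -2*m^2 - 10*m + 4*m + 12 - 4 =-2*m^2 - 6*m + 8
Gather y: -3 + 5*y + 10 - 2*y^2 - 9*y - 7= -2*y^2 - 4*y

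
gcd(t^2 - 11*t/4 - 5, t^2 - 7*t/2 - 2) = t - 4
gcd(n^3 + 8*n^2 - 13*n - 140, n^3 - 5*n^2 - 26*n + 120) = n^2 + n - 20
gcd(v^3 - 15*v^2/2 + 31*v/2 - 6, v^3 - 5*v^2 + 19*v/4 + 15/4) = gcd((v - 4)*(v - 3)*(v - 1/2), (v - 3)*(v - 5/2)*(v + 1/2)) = v - 3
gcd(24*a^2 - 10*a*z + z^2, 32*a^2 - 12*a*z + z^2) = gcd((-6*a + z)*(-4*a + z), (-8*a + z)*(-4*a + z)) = -4*a + z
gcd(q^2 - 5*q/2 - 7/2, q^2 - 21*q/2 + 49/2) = q - 7/2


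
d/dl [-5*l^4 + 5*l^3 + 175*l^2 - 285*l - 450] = -20*l^3 + 15*l^2 + 350*l - 285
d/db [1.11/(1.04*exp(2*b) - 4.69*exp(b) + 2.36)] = (5.2059 - 2.3088*exp(b))*exp(b)/(1.04*exp(2*b) - 4.69*exp(b) + 2.36)^2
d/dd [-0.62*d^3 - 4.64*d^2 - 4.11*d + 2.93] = -1.86*d^2 - 9.28*d - 4.11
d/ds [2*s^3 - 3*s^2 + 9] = 6*s*(s - 1)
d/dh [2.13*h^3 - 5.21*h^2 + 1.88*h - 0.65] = 6.39*h^2 - 10.42*h + 1.88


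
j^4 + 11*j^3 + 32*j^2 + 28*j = j*(j + 2)^2*(j + 7)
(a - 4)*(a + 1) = a^2 - 3*a - 4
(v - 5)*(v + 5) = v^2 - 25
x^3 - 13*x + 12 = (x - 3)*(x - 1)*(x + 4)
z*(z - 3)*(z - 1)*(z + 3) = z^4 - z^3 - 9*z^2 + 9*z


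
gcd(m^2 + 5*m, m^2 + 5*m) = m^2 + 5*m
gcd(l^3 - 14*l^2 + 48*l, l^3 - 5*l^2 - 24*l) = l^2 - 8*l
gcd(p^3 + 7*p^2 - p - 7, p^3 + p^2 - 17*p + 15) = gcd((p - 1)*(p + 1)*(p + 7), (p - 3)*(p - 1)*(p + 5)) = p - 1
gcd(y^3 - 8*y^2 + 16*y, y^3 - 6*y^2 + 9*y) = y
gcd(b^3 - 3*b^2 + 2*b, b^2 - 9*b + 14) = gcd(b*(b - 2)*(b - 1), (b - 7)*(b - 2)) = b - 2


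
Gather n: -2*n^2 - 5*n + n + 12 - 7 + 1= -2*n^2 - 4*n + 6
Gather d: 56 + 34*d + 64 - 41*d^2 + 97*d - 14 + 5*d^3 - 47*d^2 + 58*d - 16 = 5*d^3 - 88*d^2 + 189*d + 90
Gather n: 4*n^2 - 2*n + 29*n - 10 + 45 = 4*n^2 + 27*n + 35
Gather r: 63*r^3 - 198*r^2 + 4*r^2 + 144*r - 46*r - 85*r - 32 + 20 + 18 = 63*r^3 - 194*r^2 + 13*r + 6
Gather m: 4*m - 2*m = 2*m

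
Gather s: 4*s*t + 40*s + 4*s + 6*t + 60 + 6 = s*(4*t + 44) + 6*t + 66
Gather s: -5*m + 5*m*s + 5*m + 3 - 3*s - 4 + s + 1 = s*(5*m - 2)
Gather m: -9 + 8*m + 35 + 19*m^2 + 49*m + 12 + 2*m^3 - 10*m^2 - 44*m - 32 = 2*m^3 + 9*m^2 + 13*m + 6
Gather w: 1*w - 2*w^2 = -2*w^2 + w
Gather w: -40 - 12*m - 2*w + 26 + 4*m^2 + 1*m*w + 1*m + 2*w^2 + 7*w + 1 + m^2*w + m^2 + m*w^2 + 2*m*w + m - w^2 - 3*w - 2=5*m^2 - 10*m + w^2*(m + 1) + w*(m^2 + 3*m + 2) - 15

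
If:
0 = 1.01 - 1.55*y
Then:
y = 0.65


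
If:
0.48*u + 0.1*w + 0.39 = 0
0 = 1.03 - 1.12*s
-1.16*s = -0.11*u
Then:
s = 0.92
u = 9.70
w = -50.45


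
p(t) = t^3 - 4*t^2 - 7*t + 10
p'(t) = 3*t^2 - 8*t - 7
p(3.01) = -20.04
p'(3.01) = -3.90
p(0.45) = 6.13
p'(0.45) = -9.99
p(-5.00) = -180.00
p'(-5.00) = 108.00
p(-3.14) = -38.42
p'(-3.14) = 47.70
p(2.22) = -14.31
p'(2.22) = -9.97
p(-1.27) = 10.39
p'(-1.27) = 8.00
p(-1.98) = 0.42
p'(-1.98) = 20.60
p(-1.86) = 2.75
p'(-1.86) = 18.26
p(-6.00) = -308.00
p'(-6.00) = 149.00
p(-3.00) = -32.00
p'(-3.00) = 44.00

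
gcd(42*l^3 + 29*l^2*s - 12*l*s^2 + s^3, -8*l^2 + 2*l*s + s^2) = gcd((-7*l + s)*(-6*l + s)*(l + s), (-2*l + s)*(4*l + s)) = 1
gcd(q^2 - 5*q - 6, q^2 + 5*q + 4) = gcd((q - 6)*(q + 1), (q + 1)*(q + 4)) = q + 1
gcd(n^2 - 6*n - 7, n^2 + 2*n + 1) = n + 1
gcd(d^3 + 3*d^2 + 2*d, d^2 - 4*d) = d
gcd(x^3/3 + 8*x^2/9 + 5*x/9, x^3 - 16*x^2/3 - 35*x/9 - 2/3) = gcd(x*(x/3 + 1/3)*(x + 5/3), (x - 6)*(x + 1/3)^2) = 1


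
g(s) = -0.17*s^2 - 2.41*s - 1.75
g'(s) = -0.34*s - 2.41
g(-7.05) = 6.79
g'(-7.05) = -0.01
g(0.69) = -3.49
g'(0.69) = -2.64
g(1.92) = -7.00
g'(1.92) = -3.06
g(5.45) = -19.93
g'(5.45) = -4.26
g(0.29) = -2.46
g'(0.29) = -2.51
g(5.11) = -18.50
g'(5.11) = -4.15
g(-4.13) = 5.30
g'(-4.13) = -1.01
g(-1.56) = 1.60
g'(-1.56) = -1.88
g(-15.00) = -3.85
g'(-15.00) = 2.69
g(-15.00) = -3.85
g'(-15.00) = 2.69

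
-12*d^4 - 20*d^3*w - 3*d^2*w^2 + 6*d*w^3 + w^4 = (-2*d + w)*(d + w)^2*(6*d + w)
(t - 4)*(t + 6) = t^2 + 2*t - 24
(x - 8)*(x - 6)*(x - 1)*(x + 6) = x^4 - 9*x^3 - 28*x^2 + 324*x - 288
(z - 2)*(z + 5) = z^2 + 3*z - 10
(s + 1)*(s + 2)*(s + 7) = s^3 + 10*s^2 + 23*s + 14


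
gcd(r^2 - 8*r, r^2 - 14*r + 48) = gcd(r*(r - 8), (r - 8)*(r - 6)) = r - 8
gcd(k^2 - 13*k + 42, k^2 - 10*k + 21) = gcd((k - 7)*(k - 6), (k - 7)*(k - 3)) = k - 7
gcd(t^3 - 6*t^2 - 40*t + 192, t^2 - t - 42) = t + 6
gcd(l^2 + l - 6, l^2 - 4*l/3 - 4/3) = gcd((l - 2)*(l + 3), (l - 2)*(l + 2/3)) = l - 2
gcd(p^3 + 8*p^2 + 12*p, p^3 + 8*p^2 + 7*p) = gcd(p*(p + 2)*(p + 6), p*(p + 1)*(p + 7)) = p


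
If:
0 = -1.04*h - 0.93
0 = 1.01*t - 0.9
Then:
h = -0.89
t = 0.89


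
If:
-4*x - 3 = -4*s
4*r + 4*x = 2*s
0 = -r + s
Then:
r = 1/2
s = 1/2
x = -1/4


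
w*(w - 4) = w^2 - 4*w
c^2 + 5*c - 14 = (c - 2)*(c + 7)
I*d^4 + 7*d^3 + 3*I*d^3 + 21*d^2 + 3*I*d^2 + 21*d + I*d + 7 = (d + 1)^2*(d - 7*I)*(I*d + I)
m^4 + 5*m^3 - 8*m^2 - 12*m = m*(m - 2)*(m + 1)*(m + 6)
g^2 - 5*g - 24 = (g - 8)*(g + 3)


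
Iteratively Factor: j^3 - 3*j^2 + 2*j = (j)*(j^2 - 3*j + 2) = j*(j - 2)*(j - 1)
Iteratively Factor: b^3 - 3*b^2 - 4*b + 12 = (b + 2)*(b^2 - 5*b + 6) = (b - 2)*(b + 2)*(b - 3)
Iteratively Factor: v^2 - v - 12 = (v - 4)*(v + 3)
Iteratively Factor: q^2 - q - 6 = (q - 3)*(q + 2)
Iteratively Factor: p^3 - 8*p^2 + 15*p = (p - 3)*(p^2 - 5*p) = (p - 5)*(p - 3)*(p)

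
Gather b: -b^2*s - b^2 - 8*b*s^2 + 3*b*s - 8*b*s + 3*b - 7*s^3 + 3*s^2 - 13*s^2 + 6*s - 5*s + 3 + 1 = b^2*(-s - 1) + b*(-8*s^2 - 5*s + 3) - 7*s^3 - 10*s^2 + s + 4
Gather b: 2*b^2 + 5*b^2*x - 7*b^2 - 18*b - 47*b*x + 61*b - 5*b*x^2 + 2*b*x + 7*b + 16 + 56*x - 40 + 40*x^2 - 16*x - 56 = b^2*(5*x - 5) + b*(-5*x^2 - 45*x + 50) + 40*x^2 + 40*x - 80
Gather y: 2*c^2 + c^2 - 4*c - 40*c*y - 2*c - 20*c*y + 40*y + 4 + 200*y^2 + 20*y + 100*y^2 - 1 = 3*c^2 - 6*c + 300*y^2 + y*(60 - 60*c) + 3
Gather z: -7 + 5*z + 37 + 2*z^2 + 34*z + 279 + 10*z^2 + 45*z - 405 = 12*z^2 + 84*z - 96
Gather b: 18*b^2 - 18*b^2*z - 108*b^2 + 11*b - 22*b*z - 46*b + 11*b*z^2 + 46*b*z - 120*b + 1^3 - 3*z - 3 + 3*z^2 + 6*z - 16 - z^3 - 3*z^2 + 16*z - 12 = b^2*(-18*z - 90) + b*(11*z^2 + 24*z - 155) - z^3 + 19*z - 30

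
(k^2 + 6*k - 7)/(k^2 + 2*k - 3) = (k + 7)/(k + 3)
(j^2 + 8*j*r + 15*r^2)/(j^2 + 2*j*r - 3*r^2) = (-j - 5*r)/(-j + r)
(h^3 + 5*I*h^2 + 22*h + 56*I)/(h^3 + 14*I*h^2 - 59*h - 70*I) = (h - 4*I)/(h + 5*I)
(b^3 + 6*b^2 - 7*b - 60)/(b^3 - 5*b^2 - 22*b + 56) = (b^2 + 2*b - 15)/(b^2 - 9*b + 14)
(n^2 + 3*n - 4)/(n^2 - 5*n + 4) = (n + 4)/(n - 4)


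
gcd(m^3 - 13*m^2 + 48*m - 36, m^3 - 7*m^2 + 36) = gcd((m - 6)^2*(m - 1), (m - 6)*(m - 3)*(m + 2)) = m - 6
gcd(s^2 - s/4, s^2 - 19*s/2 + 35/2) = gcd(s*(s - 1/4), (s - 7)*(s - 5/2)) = 1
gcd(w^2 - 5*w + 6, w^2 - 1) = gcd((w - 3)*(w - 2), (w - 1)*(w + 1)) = 1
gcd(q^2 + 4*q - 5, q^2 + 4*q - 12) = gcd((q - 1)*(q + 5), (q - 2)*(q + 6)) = 1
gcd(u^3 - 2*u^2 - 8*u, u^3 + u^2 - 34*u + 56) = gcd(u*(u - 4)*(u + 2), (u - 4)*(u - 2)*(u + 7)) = u - 4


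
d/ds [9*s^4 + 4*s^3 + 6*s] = 36*s^3 + 12*s^2 + 6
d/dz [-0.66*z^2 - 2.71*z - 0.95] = -1.32*z - 2.71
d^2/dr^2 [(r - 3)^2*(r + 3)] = 6*r - 6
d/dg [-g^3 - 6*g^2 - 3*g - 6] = -3*g^2 - 12*g - 3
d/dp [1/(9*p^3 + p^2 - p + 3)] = (-27*p^2 - 2*p + 1)/(9*p^3 + p^2 - p + 3)^2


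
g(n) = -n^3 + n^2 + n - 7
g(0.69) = -6.16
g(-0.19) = -7.15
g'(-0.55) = -1.01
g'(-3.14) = -34.86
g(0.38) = -6.53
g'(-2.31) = -19.63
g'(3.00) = -20.00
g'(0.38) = 1.33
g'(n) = -3*n^2 + 2*n + 1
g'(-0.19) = 0.51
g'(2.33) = -10.63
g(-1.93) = 1.98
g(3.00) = -22.00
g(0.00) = -7.00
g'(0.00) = 1.00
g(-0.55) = -7.08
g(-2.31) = 8.35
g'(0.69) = 0.95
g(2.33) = -11.89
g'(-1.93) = -14.03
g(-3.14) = 30.68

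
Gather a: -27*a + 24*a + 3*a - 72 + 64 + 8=0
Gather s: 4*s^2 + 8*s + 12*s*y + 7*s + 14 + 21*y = 4*s^2 + s*(12*y + 15) + 21*y + 14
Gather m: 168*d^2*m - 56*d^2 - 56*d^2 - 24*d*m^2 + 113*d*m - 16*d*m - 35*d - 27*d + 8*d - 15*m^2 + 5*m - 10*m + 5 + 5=-112*d^2 - 54*d + m^2*(-24*d - 15) + m*(168*d^2 + 97*d - 5) + 10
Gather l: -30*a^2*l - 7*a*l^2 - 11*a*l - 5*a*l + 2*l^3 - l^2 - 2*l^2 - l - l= 2*l^3 + l^2*(-7*a - 3) + l*(-30*a^2 - 16*a - 2)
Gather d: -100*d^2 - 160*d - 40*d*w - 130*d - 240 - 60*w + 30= -100*d^2 + d*(-40*w - 290) - 60*w - 210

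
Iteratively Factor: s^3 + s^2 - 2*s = (s)*(s^2 + s - 2) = s*(s + 2)*(s - 1)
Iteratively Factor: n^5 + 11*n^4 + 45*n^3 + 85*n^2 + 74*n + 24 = (n + 4)*(n^4 + 7*n^3 + 17*n^2 + 17*n + 6) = (n + 1)*(n + 4)*(n^3 + 6*n^2 + 11*n + 6) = (n + 1)^2*(n + 4)*(n^2 + 5*n + 6) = (n + 1)^2*(n + 3)*(n + 4)*(n + 2)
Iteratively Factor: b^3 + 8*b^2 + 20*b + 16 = (b + 4)*(b^2 + 4*b + 4) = (b + 2)*(b + 4)*(b + 2)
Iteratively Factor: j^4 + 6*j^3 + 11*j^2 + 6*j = (j + 2)*(j^3 + 4*j^2 + 3*j) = j*(j + 2)*(j^2 + 4*j + 3) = j*(j + 1)*(j + 2)*(j + 3)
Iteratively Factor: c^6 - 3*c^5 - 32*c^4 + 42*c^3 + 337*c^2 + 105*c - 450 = (c - 5)*(c^5 + 2*c^4 - 22*c^3 - 68*c^2 - 3*c + 90) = (c - 5)^2*(c^4 + 7*c^3 + 13*c^2 - 3*c - 18) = (c - 5)^2*(c - 1)*(c^3 + 8*c^2 + 21*c + 18) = (c - 5)^2*(c - 1)*(c + 3)*(c^2 + 5*c + 6) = (c - 5)^2*(c - 1)*(c + 2)*(c + 3)*(c + 3)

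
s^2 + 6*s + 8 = (s + 2)*(s + 4)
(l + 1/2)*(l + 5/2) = l^2 + 3*l + 5/4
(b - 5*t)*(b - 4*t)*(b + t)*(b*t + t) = b^4*t - 8*b^3*t^2 + b^3*t + 11*b^2*t^3 - 8*b^2*t^2 + 20*b*t^4 + 11*b*t^3 + 20*t^4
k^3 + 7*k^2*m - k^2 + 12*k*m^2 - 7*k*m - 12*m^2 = (k - 1)*(k + 3*m)*(k + 4*m)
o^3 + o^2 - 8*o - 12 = (o - 3)*(o + 2)^2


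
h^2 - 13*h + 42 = (h - 7)*(h - 6)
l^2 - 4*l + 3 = (l - 3)*(l - 1)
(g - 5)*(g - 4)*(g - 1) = g^3 - 10*g^2 + 29*g - 20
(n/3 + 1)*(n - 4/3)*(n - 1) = n^3/3 + 2*n^2/9 - 17*n/9 + 4/3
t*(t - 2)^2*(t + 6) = t^4 + 2*t^3 - 20*t^2 + 24*t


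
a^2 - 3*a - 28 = (a - 7)*(a + 4)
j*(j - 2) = j^2 - 2*j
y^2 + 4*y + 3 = (y + 1)*(y + 3)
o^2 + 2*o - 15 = (o - 3)*(o + 5)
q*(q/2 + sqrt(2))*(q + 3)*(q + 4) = q^4/2 + sqrt(2)*q^3 + 7*q^3/2 + 6*q^2 + 7*sqrt(2)*q^2 + 12*sqrt(2)*q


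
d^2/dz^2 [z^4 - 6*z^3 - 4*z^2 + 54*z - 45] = 12*z^2 - 36*z - 8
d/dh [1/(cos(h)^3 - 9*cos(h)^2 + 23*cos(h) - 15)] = (3*cos(h)^2 - 18*cos(h) + 23)*sin(h)/(cos(h)^3 - 9*cos(h)^2 + 23*cos(h) - 15)^2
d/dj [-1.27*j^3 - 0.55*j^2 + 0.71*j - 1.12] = -3.81*j^2 - 1.1*j + 0.71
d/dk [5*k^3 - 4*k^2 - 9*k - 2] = 15*k^2 - 8*k - 9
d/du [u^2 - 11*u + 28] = 2*u - 11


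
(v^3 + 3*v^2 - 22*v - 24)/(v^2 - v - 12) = (v^2 + 7*v + 6)/(v + 3)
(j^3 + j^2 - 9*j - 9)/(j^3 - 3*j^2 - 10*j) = (-j^3 - j^2 + 9*j + 9)/(j*(-j^2 + 3*j + 10))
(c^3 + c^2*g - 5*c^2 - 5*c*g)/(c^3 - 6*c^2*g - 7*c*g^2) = (c - 5)/(c - 7*g)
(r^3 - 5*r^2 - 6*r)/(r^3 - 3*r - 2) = r*(r - 6)/(r^2 - r - 2)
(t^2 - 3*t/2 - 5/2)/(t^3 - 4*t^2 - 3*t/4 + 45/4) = 2*(t + 1)/(2*t^2 - 3*t - 9)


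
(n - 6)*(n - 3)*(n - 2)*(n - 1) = n^4 - 12*n^3 + 47*n^2 - 72*n + 36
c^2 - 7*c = c*(c - 7)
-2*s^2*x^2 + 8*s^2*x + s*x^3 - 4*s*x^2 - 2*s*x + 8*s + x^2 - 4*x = (-2*s + x)*(x - 4)*(s*x + 1)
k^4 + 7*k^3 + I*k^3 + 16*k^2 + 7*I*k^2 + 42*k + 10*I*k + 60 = (k + 2)*(k + 5)*(k - 2*I)*(k + 3*I)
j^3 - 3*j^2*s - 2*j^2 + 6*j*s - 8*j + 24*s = (j - 4)*(j + 2)*(j - 3*s)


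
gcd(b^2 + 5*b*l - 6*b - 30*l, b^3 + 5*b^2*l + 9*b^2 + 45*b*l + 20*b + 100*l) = b + 5*l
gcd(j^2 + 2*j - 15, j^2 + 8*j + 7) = 1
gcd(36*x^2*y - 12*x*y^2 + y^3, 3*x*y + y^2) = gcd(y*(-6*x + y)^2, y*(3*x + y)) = y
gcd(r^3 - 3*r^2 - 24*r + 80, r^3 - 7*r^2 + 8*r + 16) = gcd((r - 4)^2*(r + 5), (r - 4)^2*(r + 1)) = r^2 - 8*r + 16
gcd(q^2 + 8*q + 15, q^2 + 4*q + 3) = q + 3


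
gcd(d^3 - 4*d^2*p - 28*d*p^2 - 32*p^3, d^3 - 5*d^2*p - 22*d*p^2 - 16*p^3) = -d^2 + 6*d*p + 16*p^2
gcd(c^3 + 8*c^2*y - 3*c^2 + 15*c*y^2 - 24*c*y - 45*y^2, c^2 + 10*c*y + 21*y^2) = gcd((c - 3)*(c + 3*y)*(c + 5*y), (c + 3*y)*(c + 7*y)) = c + 3*y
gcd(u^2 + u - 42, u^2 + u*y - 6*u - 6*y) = u - 6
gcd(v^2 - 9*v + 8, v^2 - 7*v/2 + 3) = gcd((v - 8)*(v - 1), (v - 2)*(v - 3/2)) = 1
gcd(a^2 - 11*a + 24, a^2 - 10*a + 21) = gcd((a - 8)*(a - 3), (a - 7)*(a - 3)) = a - 3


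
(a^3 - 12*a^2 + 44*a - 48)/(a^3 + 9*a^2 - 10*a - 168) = (a^2 - 8*a + 12)/(a^2 + 13*a + 42)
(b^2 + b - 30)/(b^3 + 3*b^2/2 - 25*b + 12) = 2*(b - 5)/(2*b^2 - 9*b + 4)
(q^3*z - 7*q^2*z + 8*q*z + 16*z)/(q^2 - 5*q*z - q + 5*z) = z*(q^3 - 7*q^2 + 8*q + 16)/(q^2 - 5*q*z - q + 5*z)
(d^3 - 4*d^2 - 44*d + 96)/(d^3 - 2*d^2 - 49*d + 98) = (d^2 - 2*d - 48)/(d^2 - 49)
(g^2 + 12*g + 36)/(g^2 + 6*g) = (g + 6)/g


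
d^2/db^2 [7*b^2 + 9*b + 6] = 14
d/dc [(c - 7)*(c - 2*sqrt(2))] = 2*c - 7 - 2*sqrt(2)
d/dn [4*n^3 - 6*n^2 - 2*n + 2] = 12*n^2 - 12*n - 2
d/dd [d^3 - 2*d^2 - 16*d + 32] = 3*d^2 - 4*d - 16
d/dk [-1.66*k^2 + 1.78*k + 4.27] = 1.78 - 3.32*k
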